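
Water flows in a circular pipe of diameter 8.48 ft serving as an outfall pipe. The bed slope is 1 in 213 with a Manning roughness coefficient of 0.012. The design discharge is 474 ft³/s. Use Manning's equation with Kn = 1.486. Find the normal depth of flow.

y_n = 4.73 ft

Manning's equation rearranged: A R^(2/3) = nQ / (1.486·√S) = 0.012 × 474 / (1.486 × √0.004695) = 55.86.
Try y = 3.78 ft: A R^(2/3) = 38.18 — short.
Try y = 4.73 ft: A R^(2/3) = 55.84 — close enough.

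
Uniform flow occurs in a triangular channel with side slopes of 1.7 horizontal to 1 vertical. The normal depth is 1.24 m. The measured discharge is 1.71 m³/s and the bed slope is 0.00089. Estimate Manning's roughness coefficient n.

n = 0.03

For a triangular section with side slope z = 1.7: A = zy² = 1.7×1.24² = 2.614 m²; P = 2y√(1+z²) = 2×1.24×1.972 = 4.891 m.
Hydraulic radius R = A/P = 2.614/4.891 = 0.5344 m.
Rearranging Manning's equation: n = (1/Q) A R^(2/3) S^(1/2) = (1/1.71) × 2.614 × 0.5344^(2/3) × √0.00089 = 0.03.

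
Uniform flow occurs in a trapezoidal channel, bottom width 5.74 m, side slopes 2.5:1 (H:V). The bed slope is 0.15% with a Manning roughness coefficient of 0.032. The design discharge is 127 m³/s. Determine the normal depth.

y_n = 3.92 m

Manning's equation rearranged: A R^(2/3) = nQ / (1·√S) = 0.032 × 127 / (√0.0015) = 104.9.
Try y = 2.87 m: A R^(2/3) = 53.8 — low.
Try y = 3.92 m: A R^(2/3) = 105.2 — matches.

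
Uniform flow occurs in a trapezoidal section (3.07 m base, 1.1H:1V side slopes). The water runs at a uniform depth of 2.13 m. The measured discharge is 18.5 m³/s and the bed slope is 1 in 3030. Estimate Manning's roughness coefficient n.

With bottom width b = 3.07 m and side slope z = 1.1: A = (b + zy)y = (3.07 + 1.1×2.13)×2.13 = 11.53 m²; P = b + 2y√(1+z²) = 3.07 + 2×2.13×1.487 = 9.403 m.
Hydraulic radius R = A/P = 11.53/9.403 = 1.226 m.
Rearranging Manning's equation: n = (1/Q) A R^(2/3) S^(1/2) = (1/18.5) × 11.53 × 1.226^(2/3) × √0.00033 = 0.013.

n = 0.013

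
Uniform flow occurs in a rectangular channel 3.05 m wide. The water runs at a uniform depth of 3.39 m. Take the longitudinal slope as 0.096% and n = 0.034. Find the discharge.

Flow area A = b·y = 3.05 × 3.39 = 10.34 m². Wetted perimeter P = b + 2y = 3.05 + 2×3.39 = 9.83 m.
Hydraulic radius R = A/P = 10.34/9.83 = 1.052 m.
Manning's equation: Q = (1/n) A R^(2/3) S^(1/2) = (1/0.034) × 10.34 × 1.052^(2/3) × 0.00096^(1/2) = 9.75 m³/s.

Q = 9.75 m³/s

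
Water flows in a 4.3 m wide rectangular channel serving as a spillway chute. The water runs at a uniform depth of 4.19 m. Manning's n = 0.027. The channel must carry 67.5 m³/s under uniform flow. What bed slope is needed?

S = 0.00641

Flow area A = b·y = 4.3 × 4.19 = 18.02 m². Wetted perimeter P = b + 2y = 4.3 + 2×4.19 = 12.68 m.
Hydraulic radius R = A/P = 18.02/12.68 = 1.421 m.
From Manning's equation, S = [nQ / (1 A R^(2/3))]² = [0.027 × 67.5 / (1 × 18.02 × 1.421^(2/3))]² = 0.00641.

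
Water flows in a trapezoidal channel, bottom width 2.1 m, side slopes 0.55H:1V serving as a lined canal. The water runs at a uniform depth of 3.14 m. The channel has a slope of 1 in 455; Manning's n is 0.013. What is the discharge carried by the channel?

Q = 51.5 m³/s

With bottom width b = 2.1 m and side slope z = 0.55: A = (b + zy)y = (2.1 + 0.55×3.14)×3.14 = 12.02 m²; P = b + 2y√(1+z²) = 2.1 + 2×3.14×1.141 = 9.267 m.
Hydraulic radius R = A/P = 12.02/9.267 = 1.297 m.
Manning's equation: Q = (1/n) A R^(2/3) S^(1/2) = (1/0.013) × 12.02 × 1.297^(2/3) × 0.002198^(1/2) = 51.5 m³/s.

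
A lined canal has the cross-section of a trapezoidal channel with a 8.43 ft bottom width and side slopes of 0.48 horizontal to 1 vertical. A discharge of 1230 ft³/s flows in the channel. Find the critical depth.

At critical depth, Q² T / (g A³) = 1, i.e. A³/T = Q²/g = 1230²/32.2 = 46980.
Try y = 8.25 ft: A³/T = 65320 — high.
Try y = 7.5 ft: A³/T = 46990 — close enough.

y_c = 7.5 ft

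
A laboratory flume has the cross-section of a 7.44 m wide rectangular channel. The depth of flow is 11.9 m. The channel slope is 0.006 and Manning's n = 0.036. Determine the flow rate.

Q = 382 m³/s

Flow area A = b·y = 7.44 × 11.9 = 88.54 m². Wetted perimeter P = b + 2y = 7.44 + 2×11.9 = 31.24 m.
Hydraulic radius R = A/P = 88.54/31.24 = 2.834 m.
Manning's equation: Q = (1/n) A R^(2/3) S^(1/2) = (1/0.036) × 88.54 × 2.834^(2/3) × 0.006^(1/2) = 382 m³/s.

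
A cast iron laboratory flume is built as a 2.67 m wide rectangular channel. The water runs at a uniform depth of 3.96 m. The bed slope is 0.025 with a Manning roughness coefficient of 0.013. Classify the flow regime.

Flow area A = b·y = 2.67 × 3.96 = 10.57 m². Wetted perimeter P = b + 2y = 2.67 + 2×3.96 = 10.59 m.
Hydraulic radius R = A/P = 10.57/10.59 = 0.9984 m.
V = (1/n) R^(2/3) √S = (1/0.013) × 0.9984^(2/3) × √0.025 = 12.15 m/s. Hydraulic depth D_h = A/T = 10.57/2.67 = 3.96 m.
Froude number Fr = V/√(g·D_h) = 12.15/√(9.81×3.96) = 1.95, which is greater than 1, so the flow is supercritical.

supercritical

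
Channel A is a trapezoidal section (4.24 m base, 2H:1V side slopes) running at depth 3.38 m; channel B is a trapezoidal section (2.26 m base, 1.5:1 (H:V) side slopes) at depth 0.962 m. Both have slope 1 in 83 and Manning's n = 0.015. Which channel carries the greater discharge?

channel A

Channel A: With bottom width b = 4.24 m and side slope z = 2: A = (b + zy)y = (4.24 + 2×3.38)×3.38 = 37.18 m²; P = b + 2y√(1+z²) = 4.24 + 2×3.38×2.236 = 19.36 m. Hydraulic radius R = A/P = 37.18/19.36 = 1.921 m. Q_A = (1/0.015)·37.18·1.921^(2/3)·√0.01205 = 420.4 m³/s.
Channel B: With bottom width b = 2.26 m and side slope z = 1.5: A = (b + zy)y = (2.26 + 1.5×0.962)×0.962 = 3.562 m²; P = b + 2y√(1+z²) = 2.26 + 2×0.962×1.803 = 5.729 m. Hydraulic radius R = A/P = 3.562/5.729 = 0.6218 m. Q_B = (1/0.015)·3.562·0.6218^(2/3)·√0.01205 = 18.99 m³/s.
Q_A = 420.4 m³/s vs Q_B = 18.99 m³/s, so channel A carries more.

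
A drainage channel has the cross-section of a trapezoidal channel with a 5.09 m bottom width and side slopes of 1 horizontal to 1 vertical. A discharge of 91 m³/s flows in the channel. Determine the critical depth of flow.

y_c = 2.66 m

At critical depth, Q² T / (g A³) = 1, i.e. A³/T = Q²/g = 91²/9.81 = 844.1.
Trying y = 3.16 m: A³/T = 1553 — high.
Trying y = 2 m: A³/T = 313.7 — low.
Trying y = 2.66 m: A³/T = 841.6 — ≈ 844.1.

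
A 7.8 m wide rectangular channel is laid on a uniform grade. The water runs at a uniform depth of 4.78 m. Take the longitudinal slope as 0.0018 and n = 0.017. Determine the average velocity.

V = 4.15 m/s

Flow area A = b·y = 7.8 × 4.78 = 37.28 m². Wetted perimeter P = b + 2y = 7.8 + 2×4.78 = 17.36 m.
Hydraulic radius R = A/P = 37.28/17.36 = 2.148 m.
From Manning's equation, V = (1/n) R^(2/3) S^(1/2) = (1/0.017) × 2.148^(2/3) × 0.0018^(1/2) = 4.15 m/s.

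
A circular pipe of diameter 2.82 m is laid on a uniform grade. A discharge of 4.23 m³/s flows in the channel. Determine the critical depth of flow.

y_c = 0.888 m

At critical depth, Q² T / (g A³) = 1, i.e. A³/T = Q²/g = 4.23²/9.81 = 1.824.
Try y = 1.13 m: A³/T = 4.627 — high.
Try y = 0.888 m: A³/T = 1.827 — ≈ 1.824.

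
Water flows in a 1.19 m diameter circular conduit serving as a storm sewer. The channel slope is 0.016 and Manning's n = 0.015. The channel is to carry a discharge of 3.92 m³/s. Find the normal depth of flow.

Manning's equation rearranged: A R^(2/3) = nQ / (1·√S) = 0.015 × 3.92 / (√0.016) = 0.4649.
Trying y = 1.11 m: A R^(2/3) = 0.5331 — high.
Trying y = 0.731 m: A R^(2/3) = 0.3451 — low.
Trying y = 0.915 m: A R^(2/3) = 0.4649 — close enough.

y_n = 0.915 m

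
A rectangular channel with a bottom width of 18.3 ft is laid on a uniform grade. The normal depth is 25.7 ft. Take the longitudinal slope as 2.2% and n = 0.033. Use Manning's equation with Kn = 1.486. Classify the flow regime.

subcritical

Flow area A = b·y = 18.3 × 25.7 = 470.3 ft². Wetted perimeter P = b + 2y = 18.3 + 2×25.7 = 69.7 ft.
Hydraulic radius R = A/P = 470.3/69.7 = 6.748 ft.
V = (1.486/n) R^(2/3) √S = (1.486/0.033) × 6.748^(2/3) × √0.022 = 23.85 ft/s. Hydraulic depth D_h = A/T = 470.3/18.3 = 25.7 ft.
Froude number Fr = V/√(g·D_h) = 23.85/√(32.2×25.7) = 0.829, which is less than 1, so the flow is subcritical.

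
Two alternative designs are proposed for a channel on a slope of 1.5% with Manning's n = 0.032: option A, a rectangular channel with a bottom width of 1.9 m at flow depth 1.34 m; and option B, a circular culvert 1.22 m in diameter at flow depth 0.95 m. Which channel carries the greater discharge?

Channel A: Flow area A = b·y = 1.9 × 1.34 = 2.546 m². Wetted perimeter P = b + 2y = 1.9 + 2×1.34 = 4.58 m. Hydraulic radius R = A/P = 2.546/4.58 = 0.5559 m. Q_A = (1/0.032)·2.546·0.5559^(2/3)·√0.015 = 6.588 m³/s.
Channel B: For a circular section of diameter D = 1.22 m at depth y = 0.95 m, the central angle is θ = 2 arccos(1 − 2y/D) = 4.324 rad. Then A = (D²/8)(θ − sin θ) = 0.9767 m² and P = Dθ/2 = 2.638 m. Hydraulic radius R = A/P = 0.9767/2.638 = 0.3703 m. Q_B = (1/0.032)·0.9767·0.3703^(2/3)·√0.015 = 1.928 m³/s.
Q_A = 6.588 m³/s vs Q_B = 1.928 m³/s, so channel A carries more.

channel A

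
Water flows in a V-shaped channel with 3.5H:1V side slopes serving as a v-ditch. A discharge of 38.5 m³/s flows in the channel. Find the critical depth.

At critical depth, Q² T / (g A³) = 1, i.e. A³/T = Q²/g = 38.5²/9.81 = 151.1.
At y = 2.17 m: A³/T = 294.7 — high.
At y = 1.7 m: A³/T = 86.97 — low.
At y = 1.9 m: A³/T = 151.7 — close enough.

y_c = 1.9 m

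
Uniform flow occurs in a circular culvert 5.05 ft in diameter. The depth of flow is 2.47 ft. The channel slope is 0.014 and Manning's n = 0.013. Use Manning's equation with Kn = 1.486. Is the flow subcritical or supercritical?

supercritical

For a circular section of diameter D = 5.05 ft at depth y = 2.47 ft, the central angle is θ = 2 arccos(1 − 2y/D) = 3.098 rad. Then A = (D²/8)(θ − sin θ) = 9.737 ft² and P = Dθ/2 = 7.823 ft.
Hydraulic radius R = A/P = 9.737/7.823 = 1.245 ft.
V = (1.486/n) R^(2/3) √S = (1.486/0.013) × 1.245^(2/3) × √0.014 = 15.65 ft/s. Hydraulic depth D_h = A/T = 9.737/5.049 = 1.929 ft.
Froude number Fr = V/√(g·D_h) = 15.65/√(32.2×1.929) = 1.99, which is greater than 1, so the flow is supercritical.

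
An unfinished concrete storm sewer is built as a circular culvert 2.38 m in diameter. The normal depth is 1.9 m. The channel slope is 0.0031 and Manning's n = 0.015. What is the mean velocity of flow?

V = 2.99 m/s

For a circular section of diameter D = 2.38 m at depth y = 1.9 m, the central angle is θ = 2 arccos(1 − 2y/D) = 4.42 rad. Then A = (D²/8)(θ − sin θ) = 3.808 m² and P = Dθ/2 = 5.26 m.
Hydraulic radius R = A/P = 3.808/5.26 = 0.7239 m.
From Manning's equation, V = (1/n) R^(2/3) S^(1/2) = (1/0.015) × 0.7239^(2/3) × 0.0031^(1/2) = 2.99 m/s.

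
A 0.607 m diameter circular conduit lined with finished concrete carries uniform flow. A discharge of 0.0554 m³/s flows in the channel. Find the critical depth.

y_c = 0.148 m

At critical depth, Q² T / (g A³) = 1, i.e. A³/T = Q²/g = 0.0554²/9.81 = 0.0003129.
Try y = 0.117 m: A³/T = 0.0001246 — short.
Try y = 0.166 m: A³/T = 0.0004885 — over.
Try y = 0.148 m: A³/T = 0.0003124 — ≈ 0.0003129.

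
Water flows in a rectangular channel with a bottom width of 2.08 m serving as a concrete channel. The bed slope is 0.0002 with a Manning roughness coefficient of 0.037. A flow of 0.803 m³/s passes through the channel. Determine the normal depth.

Manning's equation rearranged: A R^(2/3) = nQ / (1·√S) = 0.037 × 0.803 / (√0.0002) = 2.101.
Try y = 1.67 m: A R^(2/3) = 2.582 — too large.
Try y = 1.09 m: A R^(2/3) = 1.489 — too small.
Try y = 1.42 m: A R^(2/3) = 2.102 — ≈ 2.101.

y_n = 1.42 m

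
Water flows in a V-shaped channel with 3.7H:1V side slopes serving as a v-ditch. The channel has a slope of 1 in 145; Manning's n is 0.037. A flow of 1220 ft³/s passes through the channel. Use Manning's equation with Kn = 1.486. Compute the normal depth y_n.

y_n = 6.72 ft

Manning's equation rearranged: A R^(2/3) = nQ / (1.486·√S) = 0.037 × 1220 / (1.486 × √0.006897) = 365.8.
At y = 8.2 ft: A R^(2/3) = 622.5 — too large.
At y = 5.99 ft: A R^(2/3) = 269.4 — too small.
At y = 6.72 ft: A R^(2/3) = 366.1 — ≈ 365.8.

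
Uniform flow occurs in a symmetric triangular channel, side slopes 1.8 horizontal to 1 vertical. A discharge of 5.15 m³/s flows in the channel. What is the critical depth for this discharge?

y_c = 1.11 m

At critical depth, Q² T / (g A³) = 1, i.e. A³/T = Q²/g = 5.15²/9.81 = 2.704.
Trying y = 1.27 m: A³/T = 5.352 — high.
Trying y = 1.11 m: A³/T = 2.73 — ≈ 2.704.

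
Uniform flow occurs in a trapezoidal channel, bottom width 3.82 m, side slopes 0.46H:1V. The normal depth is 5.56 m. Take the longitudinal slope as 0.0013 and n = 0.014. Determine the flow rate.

With bottom width b = 3.82 m and side slope z = 0.46: A = (b + zy)y = (3.82 + 0.46×5.56)×5.56 = 35.46 m²; P = b + 2y√(1+z²) = 3.82 + 2×5.56×1.101 = 16.06 m.
Hydraulic radius R = A/P = 35.46/16.06 = 2.208 m.
Manning's equation: Q = (1/n) A R^(2/3) S^(1/2) = (1/0.014) × 35.46 × 2.208^(2/3) × 0.0013^(1/2) = 155 m³/s.

Q = 155 m³/s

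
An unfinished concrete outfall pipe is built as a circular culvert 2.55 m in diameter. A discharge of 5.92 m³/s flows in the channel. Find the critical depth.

y_c = 1.09 m

At critical depth, Q² T / (g A³) = 1, i.e. A³/T = Q²/g = 5.92²/9.81 = 3.573.
Try y = 0.969 m: A³/T = 2.281 — too small.
Try y = 1.19 m: A³/T = 5.016 — too large.
Try y = 1.09 m: A³/T = 3.584 — matches.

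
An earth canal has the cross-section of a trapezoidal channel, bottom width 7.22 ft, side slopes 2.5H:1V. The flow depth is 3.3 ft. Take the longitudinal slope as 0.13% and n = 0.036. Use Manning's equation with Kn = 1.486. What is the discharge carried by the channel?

Q = 122 ft³/s

With bottom width b = 7.22 ft and side slope z = 2.5: A = (b + zy)y = (7.22 + 2.5×3.3)×3.3 = 51.05 ft²; P = b + 2y√(1+z²) = 7.22 + 2×3.3×2.693 = 24.99 ft.
Hydraulic radius R = A/P = 51.05/24.99 = 2.043 ft.
Manning's equation: Q = (1.486/n) A R^(2/3) S^(1/2) = (1.486/0.036) × 51.05 × 2.043^(2/3) × 0.0013^(1/2) = 122 ft³/s.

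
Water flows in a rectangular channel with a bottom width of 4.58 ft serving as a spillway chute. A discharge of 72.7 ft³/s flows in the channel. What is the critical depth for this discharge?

y_c = 1.99 ft

For a rectangular channel, critical depth y_c = (q²/g)^(1/3) where q = Q/b = 72.7/4.58 = 15.87 ft²/s.
So y_c = (15.87²/32.2)^(1/3) = 1.99 ft.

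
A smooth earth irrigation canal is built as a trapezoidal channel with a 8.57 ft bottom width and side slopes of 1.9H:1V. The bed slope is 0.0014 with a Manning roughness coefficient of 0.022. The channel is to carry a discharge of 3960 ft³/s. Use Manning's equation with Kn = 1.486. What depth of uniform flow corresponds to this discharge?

y_n = 13.1 ft

Manning's equation rearranged: A R^(2/3) = nQ / (1.486·√S) = 0.022 × 3960 / (1.486 × √0.0014) = 1567.
Trying y = 15.5 ft: A R^(2/3) = 2326 — too large.
Trying y = 9.29 ft: A R^(2/3) = 714.8 — too small.
Trying y = 13.1 ft: A R^(2/3) = 1567 — matches.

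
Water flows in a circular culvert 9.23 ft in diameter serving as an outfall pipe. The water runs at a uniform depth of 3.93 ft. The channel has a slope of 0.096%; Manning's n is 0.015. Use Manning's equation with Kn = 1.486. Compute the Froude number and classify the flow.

For a circular section of diameter D = 9.23 ft at depth y = 3.93 ft, the central angle is θ = 2 arccos(1 − 2y/D) = 2.844 rad. Then A = (D²/8)(θ − sin θ) = 27.16 ft² and P = Dθ/2 = 13.12 ft.
Hydraulic radius R = A/P = 27.16/13.12 = 2.069 ft.
V = (1.486/n) R^(2/3) √S = (1.486/0.015) × 2.069^(2/3) × √0.00096 = 4.984 ft/s. Hydraulic depth D_h = A/T = 27.16/9.128 = 2.975 ft.
Froude number Fr = V/√(g·D_h) = 4.984/√(32.2×2.975) = 0.509, which is less than 1, so the flow is subcritical.

subcritical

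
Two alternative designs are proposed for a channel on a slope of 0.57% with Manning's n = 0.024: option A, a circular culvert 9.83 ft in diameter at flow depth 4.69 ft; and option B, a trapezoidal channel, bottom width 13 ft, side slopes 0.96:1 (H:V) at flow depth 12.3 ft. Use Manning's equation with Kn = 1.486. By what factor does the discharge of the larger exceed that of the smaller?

16.6

Channel A: For a circular section of diameter D = 9.83 ft at depth y = 4.69 ft, the central angle is θ = 2 arccos(1 − 2y/D) = 3.05 rad. Then A = (D²/8)(θ − sin θ) = 35.74 ft² and P = Dθ/2 = 14.99 ft. Hydraulic radius R = A/P = 35.74/14.99 = 2.384 ft. Q_A = (1.486/0.024)·35.74·2.384^(2/3)·√0.0057 = 298.1 ft³/s.
Channel B: With bottom width b = 13 ft and side slope z = 0.96: A = (b + zy)y = (13 + 0.96×12.3)×12.3 = 305.1 ft²; P = b + 2y√(1+z²) = 13 + 2×12.3×1.386 = 47.1 ft. Hydraulic radius R = A/P = 305.1/47.1 = 6.478 ft. Q_B = (1.486/0.024)·305.1·6.478^(2/3)·√0.0057 = 4957 ft³/s.
The larger discharge is 4957 ft³/s and the smaller is 298.1 ft³/s; the ratio is 16.6.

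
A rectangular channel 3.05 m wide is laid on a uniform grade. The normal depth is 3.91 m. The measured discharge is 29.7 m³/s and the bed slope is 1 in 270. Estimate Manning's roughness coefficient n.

n = 0.026

Flow area A = b·y = 3.05 × 3.91 = 11.93 m². Wetted perimeter P = b + 2y = 3.05 + 2×3.91 = 10.87 m.
Hydraulic radius R = A/P = 11.93/10.87 = 1.097 m.
Rearranging Manning's equation: n = (1/Q) A R^(2/3) S^(1/2) = (1/29.7) × 11.93 × 1.097^(2/3) × √0.003704 = 0.026.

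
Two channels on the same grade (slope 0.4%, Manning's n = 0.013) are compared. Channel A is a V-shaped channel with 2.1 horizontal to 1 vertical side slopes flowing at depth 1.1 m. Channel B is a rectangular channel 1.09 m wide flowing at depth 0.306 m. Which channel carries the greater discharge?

Channel A: For a triangular section with side slope z = 2.1: A = zy² = 2.1×1.1² = 2.541 m²; P = 2y√(1+z²) = 2×1.1×2.326 = 5.117 m. Hydraulic radius R = A/P = 2.541/5.117 = 0.4966 m. Q_A = (1/0.013)·2.541·0.4966^(2/3)·√0.004 = 7.752 m³/s.
Channel B: Flow area A = b·y = 1.09 × 0.306 = 0.3335 m². Wetted perimeter P = b + 2y = 1.09 + 2×0.306 = 1.702 m. Hydraulic radius R = A/P = 0.3335/1.702 = 0.196 m. Q_B = (1/0.013)·0.3335·0.196^(2/3)·√0.004 = 0.5475 m³/s.
Q_A = 7.752 m³/s vs Q_B = 0.5475 m³/s, so channel A carries more.

channel A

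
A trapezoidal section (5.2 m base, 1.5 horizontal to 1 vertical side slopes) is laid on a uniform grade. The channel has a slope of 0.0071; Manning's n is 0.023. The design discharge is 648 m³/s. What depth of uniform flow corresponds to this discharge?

Manning's equation rearranged: A R^(2/3) = nQ / (1·√S) = 0.023 × 648 / (√0.0071) = 176.9.
At y = 4.09 m: A R^(2/3) = 81.34 — low.
At y = 6.73 m: A R^(2/3) = 237 — high.
At y = 5.89 m: A R^(2/3) = 176.8 — ≈ 176.9.

y_n = 5.89 m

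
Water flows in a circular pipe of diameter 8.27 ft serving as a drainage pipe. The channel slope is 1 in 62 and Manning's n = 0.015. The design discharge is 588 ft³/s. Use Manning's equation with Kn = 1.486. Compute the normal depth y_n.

y_n = 4.31 ft

Manning's equation rearranged: A R^(2/3) = nQ / (1.486·√S) = 0.015 × 588 / (1.486 × √0.01613) = 46.74.
Trying y = 3.23 ft: A R^(2/3) = 28.12 — too small.
Trying y = 5.36 ft: A R^(2/3) = 65.67 — too large.
Trying y = 4.31 ft: A R^(2/3) = 46.74 — ≈ 46.74.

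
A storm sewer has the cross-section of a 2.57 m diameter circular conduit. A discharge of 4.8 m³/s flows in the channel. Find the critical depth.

At critical depth, Q² T / (g A³) = 1, i.e. A³/T = Q²/g = 4.8²/9.81 = 2.349.
Try y = 0.844 m: A³/T = 1.351 — short.
Try y = 1.11 m: A³/T = 3.878 — over.
Try y = 0.974 m: A³/T = 2.348 — matches.

y_c = 0.974 m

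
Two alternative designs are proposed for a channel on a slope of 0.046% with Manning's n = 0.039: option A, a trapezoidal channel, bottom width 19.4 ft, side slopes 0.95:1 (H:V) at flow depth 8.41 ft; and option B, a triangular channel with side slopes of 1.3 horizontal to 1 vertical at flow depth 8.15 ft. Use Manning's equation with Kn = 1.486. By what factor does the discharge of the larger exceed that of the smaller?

Channel A: With bottom width b = 19.4 ft and side slope z = 0.95: A = (b + zy)y = (19.4 + 0.95×8.41)×8.41 = 230.3 ft²; P = b + 2y√(1+z²) = 19.4 + 2×8.41×1.379 = 42.6 ft. Hydraulic radius R = A/P = 230.3/42.6 = 5.407 ft. Q_A = (1.486/0.039)·230.3·5.407^(2/3)·√0.00046 = 579.9 ft³/s.
Channel B: For a triangular section with side slope z = 1.3: A = zy² = 1.3×8.15² = 86.35 ft²; P = 2y√(1+z²) = 2×8.15×1.64 = 26.73 ft. Hydraulic radius R = A/P = 86.35/26.73 = 3.23 ft. Q_B = (1.486/0.039)·86.35·3.23^(2/3)·√0.00046 = 154.2 ft³/s.
The larger discharge is 579.9 ft³/s and the smaller is 154.2 ft³/s; the ratio is 3.76.

3.76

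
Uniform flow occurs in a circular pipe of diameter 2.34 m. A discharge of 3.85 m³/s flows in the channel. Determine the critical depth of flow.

At critical depth, Q² T / (g A³) = 1, i.e. A³/T = Q²/g = 3.85²/9.81 = 1.511.
Trying y = 1.14 m: A³/T = 3.847 — high.
Trying y = 0.768 m: A³/T = 0.8436 — low.
Trying y = 0.893 m: A³/T = 1.509 — ≈ 1.511.

y_c = 0.893 m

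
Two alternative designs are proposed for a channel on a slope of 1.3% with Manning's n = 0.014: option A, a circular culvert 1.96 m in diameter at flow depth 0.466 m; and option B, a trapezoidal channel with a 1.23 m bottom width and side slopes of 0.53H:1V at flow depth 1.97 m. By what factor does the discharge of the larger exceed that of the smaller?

16.4

Channel A: For a circular section of diameter D = 1.96 m at depth y = 0.466 m, the central angle is θ = 2 arccos(1 − 2y/D) = 2.037 rad. Then A = (D²/8)(θ − sin θ) = 0.5495 m² and P = Dθ/2 = 1.997 m. Hydraulic radius R = A/P = 0.5495/1.997 = 0.2752 m. Q_A = (1/0.014)·0.5495·0.2752^(2/3)·√0.013 = 1.893 m³/s.
Channel B: With bottom width b = 1.23 m and side slope z = 0.53: A = (b + zy)y = (1.23 + 0.53×1.97)×1.97 = 4.48 m²; P = b + 2y√(1+z²) = 1.23 + 2×1.97×1.132 = 5.689 m. Hydraulic radius R = A/P = 4.48/5.689 = 0.7875 m. Q_B = (1/0.014)·4.48·0.7875^(2/3)·√0.013 = 31.11 m³/s.
The larger discharge is 31.11 m³/s and the smaller is 1.893 m³/s; the ratio is 16.4.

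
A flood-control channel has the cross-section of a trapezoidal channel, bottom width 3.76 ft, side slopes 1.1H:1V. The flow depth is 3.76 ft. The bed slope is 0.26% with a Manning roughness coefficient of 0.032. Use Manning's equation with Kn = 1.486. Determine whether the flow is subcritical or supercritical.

With bottom width b = 3.76 ft and side slope z = 1.1: A = (b + zy)y = (3.76 + 1.1×3.76)×3.76 = 29.69 ft²; P = b + 2y√(1+z²) = 3.76 + 2×3.76×1.487 = 14.94 ft.
Hydraulic radius R = A/P = 29.69/14.94 = 1.987 ft.
V = (1.486/n) R^(2/3) √S = (1.486/0.032) × 1.987^(2/3) × √0.0026 = 3.743 ft/s. Hydraulic depth D_h = A/T = 29.69/12.03 = 2.467 ft.
Froude number Fr = V/√(g·D_h) = 3.743/√(32.2×2.467) = 0.42, which is less than 1, so the flow is subcritical.

subcritical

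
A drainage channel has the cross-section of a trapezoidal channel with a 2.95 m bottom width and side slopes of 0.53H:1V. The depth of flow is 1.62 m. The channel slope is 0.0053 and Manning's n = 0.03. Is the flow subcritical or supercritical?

With bottom width b = 2.95 m and side slope z = 0.53: A = (b + zy)y = (2.95 + 0.53×1.62)×1.62 = 6.17 m²; P = b + 2y√(1+z²) = 2.95 + 2×1.62×1.132 = 6.617 m.
Hydraulic radius R = A/P = 6.17/6.617 = 0.9324 m.
V = (1/n) R^(2/3) √S = (1/0.03) × 0.9324^(2/3) × √0.0053 = 2.316 m/s. Hydraulic depth D_h = A/T = 6.17/4.667 = 1.322 m.
Froude number Fr = V/√(g·D_h) = 2.316/√(9.81×1.322) = 0.643, which is less than 1, so the flow is subcritical.

subcritical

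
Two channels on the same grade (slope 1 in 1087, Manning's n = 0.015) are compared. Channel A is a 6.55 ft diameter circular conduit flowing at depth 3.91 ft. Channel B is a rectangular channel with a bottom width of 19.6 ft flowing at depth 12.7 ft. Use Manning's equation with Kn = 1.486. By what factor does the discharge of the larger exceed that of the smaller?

24.9

Channel A: For a circular section of diameter D = 6.55 ft at depth y = 3.91 ft, the central angle is θ = 2 arccos(1 − 2y/D) = 3.532 rad. Then A = (D²/8)(θ − sin θ) = 20.98 ft² and P = Dθ/2 = 11.57 ft. Hydraulic radius R = A/P = 20.98/11.57 = 1.814 ft. Q_A = (1.486/0.015)·20.98·1.814^(2/3)·√0.00092 = 93.77 ft³/s.
Channel B: Flow area A = b·y = 19.6 × 12.7 = 248.9 ft². Wetted perimeter P = b + 2y = 19.6 + 2×12.7 = 45 ft. Hydraulic radius R = A/P = 248.9/45 = 5.532 ft. Q_B = (1.486/0.015)·248.9·5.532^(2/3)·√0.00092 = 2339 ft³/s.
The larger discharge is 2339 ft³/s and the smaller is 93.77 ft³/s; the ratio is 24.9.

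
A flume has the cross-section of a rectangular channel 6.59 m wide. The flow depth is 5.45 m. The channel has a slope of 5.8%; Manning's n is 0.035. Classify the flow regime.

Flow area A = b·y = 6.59 × 5.45 = 35.92 m². Wetted perimeter P = b + 2y = 6.59 + 2×5.45 = 17.49 m.
Hydraulic radius R = A/P = 35.92/17.49 = 2.053 m.
V = (1/n) R^(2/3) √S = (1/0.035) × 2.053^(2/3) × √0.058 = 11.12 m/s. Hydraulic depth D_h = A/T = 35.92/6.59 = 5.45 m.
Froude number Fr = V/√(g·D_h) = 11.12/√(9.81×5.45) = 1.52, which is greater than 1, so the flow is supercritical.

supercritical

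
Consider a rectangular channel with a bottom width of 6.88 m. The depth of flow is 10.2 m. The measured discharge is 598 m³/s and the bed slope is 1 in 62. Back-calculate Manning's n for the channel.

Flow area A = b·y = 6.88 × 10.2 = 70.18 m². Wetted perimeter P = b + 2y = 6.88 + 2×10.2 = 27.28 m.
Hydraulic radius R = A/P = 70.18/27.28 = 2.572 m.
Rearranging Manning's equation: n = (1/Q) A R^(2/3) S^(1/2) = (1/598) × 70.18 × 2.572^(2/3) × √0.01613 = 0.028.

n = 0.028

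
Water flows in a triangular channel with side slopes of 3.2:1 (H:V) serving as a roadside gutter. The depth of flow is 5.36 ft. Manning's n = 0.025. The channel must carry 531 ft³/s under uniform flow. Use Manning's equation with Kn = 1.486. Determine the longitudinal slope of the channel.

For a triangular section with side slope z = 3.2: A = zy² = 3.2×5.36² = 91.93 ft²; P = 2y√(1+z²) = 2×5.36×3.353 = 35.94 ft.
Hydraulic radius R = A/P = 91.93/35.94 = 2.558 ft.
From Manning's equation, S = [nQ / (1.486 A R^(2/3))]² = [0.025 × 531 / (1.486 × 91.93 × 2.558^(2/3))]² = 0.0027.

S = 0.0027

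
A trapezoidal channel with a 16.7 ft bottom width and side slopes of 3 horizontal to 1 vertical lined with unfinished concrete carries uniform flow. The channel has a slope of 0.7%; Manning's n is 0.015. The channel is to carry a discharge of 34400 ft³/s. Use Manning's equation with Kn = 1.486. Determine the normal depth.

y_n = 15.6 ft

Manning's equation rearranged: A R^(2/3) = nQ / (1.486·√S) = 0.015 × 34400 / (1.486 × √0.007) = 4150.
Trying y = 17.4 ft: A R^(2/3) = 5362 — high.
Trying y = 10.7 ft: A R^(2/3) = 1760 — low.
Trying y = 15.6 ft: A R^(2/3) = 4154 — ≈ 4150.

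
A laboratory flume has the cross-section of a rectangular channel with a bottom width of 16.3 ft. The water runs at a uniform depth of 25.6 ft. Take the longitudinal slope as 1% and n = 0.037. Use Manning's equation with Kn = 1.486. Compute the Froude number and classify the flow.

subcritical

Flow area A = b·y = 16.3 × 25.6 = 417.3 ft². Wetted perimeter P = b + 2y = 16.3 + 2×25.6 = 67.5 ft.
Hydraulic radius R = A/P = 417.3/67.5 = 6.182 ft.
V = (1.486/n) R^(2/3) √S = (1.486/0.037) × 6.182^(2/3) × √0.01 = 13.53 ft/s. Hydraulic depth D_h = A/T = 417.3/16.3 = 25.6 ft.
Froude number Fr = V/√(g·D_h) = 13.53/√(32.2×25.6) = 0.471, which is less than 1, so the flow is subcritical.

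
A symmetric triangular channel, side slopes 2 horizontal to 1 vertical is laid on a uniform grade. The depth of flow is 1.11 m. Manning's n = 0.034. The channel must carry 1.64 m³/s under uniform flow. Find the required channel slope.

For a triangular section with side slope z = 2: A = zy² = 2×1.11² = 2.464 m²; P = 2y√(1+z²) = 2×1.11×2.236 = 4.964 m.
Hydraulic radius R = A/P = 2.464/4.964 = 0.4964 m.
From Manning's equation, S = [nQ / (1 A R^(2/3))]² = [0.034 × 1.64 / (1 × 2.464 × 0.4964^(2/3))]² = 0.0013.

S = 0.0013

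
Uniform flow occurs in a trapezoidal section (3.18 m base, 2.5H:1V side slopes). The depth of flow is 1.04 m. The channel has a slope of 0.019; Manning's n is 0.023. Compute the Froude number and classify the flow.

With bottom width b = 3.18 m and side slope z = 2.5: A = (b + zy)y = (3.18 + 2.5×1.04)×1.04 = 6.011 m²; P = b + 2y√(1+z²) = 3.18 + 2×1.04×2.693 = 8.781 m.
Hydraulic radius R = A/P = 6.011/8.781 = 0.6846 m.
V = (1/n) R^(2/3) √S = (1/0.023) × 0.6846^(2/3) × √0.019 = 4.655 m/s. Hydraulic depth D_h = A/T = 6.011/8.38 = 0.7173 m.
Froude number Fr = V/√(g·D_h) = 4.655/√(9.81×0.7173) = 1.75, which is greater than 1, so the flow is supercritical.

supercritical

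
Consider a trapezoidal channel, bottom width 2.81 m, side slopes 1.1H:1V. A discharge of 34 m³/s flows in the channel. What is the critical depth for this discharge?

y_c = 1.91 m

At critical depth, Q² T / (g A³) = 1, i.e. A³/T = Q²/g = 34²/9.81 = 117.8.
Try y = 1.6 m: A³/T = 61.76 — low.
Try y = 2.29 m: A³/T = 231.6 — high.
Try y = 1.91 m: A³/T = 117.7 — ≈ 117.8.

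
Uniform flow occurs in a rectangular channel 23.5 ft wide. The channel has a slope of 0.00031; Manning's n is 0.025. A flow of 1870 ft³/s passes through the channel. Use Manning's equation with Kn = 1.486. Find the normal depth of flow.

Manning's equation rearranged: A R^(2/3) = nQ / (1.486·√S) = 0.025 × 1870 / (1.486 × √0.00031) = 1787.
Trying y = 13.7 ft: A R^(2/3) = 1101 — too small.
Trying y = 25.6 ft: A R^(2/3) = 2417 — too large.
Trying y = 20 ft: A R^(2/3) = 1785 — ≈ 1787.

y_n = 20 ft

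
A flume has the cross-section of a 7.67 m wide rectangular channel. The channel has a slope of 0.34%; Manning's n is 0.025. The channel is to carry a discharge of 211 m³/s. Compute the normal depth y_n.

Manning's equation rearranged: A R^(2/3) = nQ / (1·√S) = 0.025 × 211 / (√0.0034) = 90.47.
Trying y = 4.95 m: A R^(2/3) = 63.46 — short.
Trying y = 8.24 m: A R^(2/3) = 120 — over.
Trying y = 6.55 m: A R^(2/3) = 90.53 — matches.

y_n = 6.55 m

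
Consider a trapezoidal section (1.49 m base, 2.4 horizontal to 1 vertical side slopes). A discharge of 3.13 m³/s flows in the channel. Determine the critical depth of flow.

At critical depth, Q² T / (g A³) = 1, i.e. A³/T = Q²/g = 3.13²/9.81 = 0.9987.
At y = 0.638 m: A³/T = 1.573 — too large.
At y = 0.566 m: A³/T = 0.9961 — close enough.

y_c = 0.566 m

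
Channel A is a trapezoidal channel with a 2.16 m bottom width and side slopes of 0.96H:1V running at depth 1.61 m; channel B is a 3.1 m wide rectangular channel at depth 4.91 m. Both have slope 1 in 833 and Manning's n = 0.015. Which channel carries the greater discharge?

Channel A: With bottom width b = 2.16 m and side slope z = 0.96: A = (b + zy)y = (2.16 + 0.96×1.61)×1.61 = 5.966 m²; P = b + 2y√(1+z²) = 2.16 + 2×1.61×1.386 = 6.624 m. Hydraulic radius R = A/P = 5.966/6.624 = 0.9007 m. Q_A = (1/0.015)·5.966·0.9007^(2/3)·√0.0012 = 12.85 m³/s.
Channel B: Flow area A = b·y = 3.1 × 4.91 = 15.22 m². Wetted perimeter P = b + 2y = 3.1 + 2×4.91 = 12.92 m. Hydraulic radius R = A/P = 15.22/12.92 = 1.178 m. Q_B = (1/0.015)·15.22·1.178^(2/3)·√0.0012 = 39.22 m³/s.
Q_A = 12.85 m³/s vs Q_B = 39.22 m³/s, so channel B carries more.

channel B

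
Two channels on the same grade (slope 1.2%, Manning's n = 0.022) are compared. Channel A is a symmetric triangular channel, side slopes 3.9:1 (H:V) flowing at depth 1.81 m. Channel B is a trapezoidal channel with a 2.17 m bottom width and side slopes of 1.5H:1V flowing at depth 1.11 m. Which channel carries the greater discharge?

channel A

Channel A: For a triangular section with side slope z = 3.9: A = zy² = 3.9×1.81² = 12.78 m²; P = 2y√(1+z²) = 2×1.81×4.026 = 14.57 m. Hydraulic radius R = A/P = 12.78/14.57 = 0.8766 m. Q_A = (1/0.022)·12.78·0.8766^(2/3)·√0.012 = 58.27 m³/s.
Channel B: With bottom width b = 2.17 m and side slope z = 1.5: A = (b + zy)y = (2.17 + 1.5×1.11)×1.11 = 4.257 m²; P = b + 2y√(1+z²) = 2.17 + 2×1.11×1.803 = 6.172 m. Hydraulic radius R = A/P = 4.257/6.172 = 0.6897 m. Q_B = (1/0.022)·4.257·0.6897^(2/3)·√0.012 = 16.55 m³/s.
Q_A = 58.27 m³/s vs Q_B = 16.55 m³/s, so channel A carries more.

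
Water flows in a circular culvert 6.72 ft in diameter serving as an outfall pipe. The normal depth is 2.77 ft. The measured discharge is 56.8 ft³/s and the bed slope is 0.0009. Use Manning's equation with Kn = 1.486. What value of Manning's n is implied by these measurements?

n = 0.014

For a circular section of diameter D = 6.72 ft at depth y = 2.77 ft, the central angle is θ = 2 arccos(1 − 2y/D) = 2.789 rad. Then A = (D²/8)(θ − sin θ) = 13.79 ft² and P = Dθ/2 = 9.37 ft.
Hydraulic radius R = A/P = 13.79/9.37 = 1.472 ft.
Rearranging Manning's equation: n = (1.486/Q) A R^(2/3) S^(1/2) = (1.486/56.8) × 13.79 × 1.472^(2/3) × √0.0009 = 0.014.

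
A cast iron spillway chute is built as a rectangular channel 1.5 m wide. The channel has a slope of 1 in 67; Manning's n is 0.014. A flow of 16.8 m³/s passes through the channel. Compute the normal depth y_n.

Manning's equation rearranged: A R^(2/3) = nQ / (1·√S) = 0.014 × 16.8 / (√0.01493) = 1.925.
Trying y = 2.1 m: A R^(2/3) = 2.121 — too large.
Trying y = 1.47 m: A R^(2/3) = 1.383 — too small.
Trying y = 1.93 m: A R^(2/3) = 1.92 — ≈ 1.925.

y_n = 1.93 m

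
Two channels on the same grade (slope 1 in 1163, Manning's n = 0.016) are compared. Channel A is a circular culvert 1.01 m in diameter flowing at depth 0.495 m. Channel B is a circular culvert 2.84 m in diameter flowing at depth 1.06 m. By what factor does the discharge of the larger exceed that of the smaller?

9.67

Channel A: For a circular section of diameter D = 1.01 m at depth y = 0.495 m, the central angle is θ = 2 arccos(1 − 2y/D) = 3.102 rad. Then A = (D²/8)(θ − sin θ) = 0.3905 m² and P = Dθ/2 = 1.567 m. Hydraulic radius R = A/P = 0.3905/1.567 = 0.2493 m. Q_A = (1/0.016)·0.3905·0.2493^(2/3)·√0.0008598 = 0.2835 m³/s.
Channel B: For a circular section of diameter D = 2.84 m at depth y = 1.06 m, the central angle is θ = 2 arccos(1 − 2y/D) = 2.629 rad. Then A = (D²/8)(θ − sin θ) = 2.156 m² and P = Dθ/2 = 3.733 m. Hydraulic radius R = A/P = 2.156/3.733 = 0.5775 m. Q_B = (1/0.016)·2.156·0.5775^(2/3)·√0.0008598 = 2.74 m³/s.
The larger discharge is 2.74 m³/s and the smaller is 0.2835 m³/s; the ratio is 9.67.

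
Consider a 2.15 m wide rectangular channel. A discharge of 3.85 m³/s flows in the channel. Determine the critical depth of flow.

y_c = 0.689 m

For a rectangular channel, critical depth y_c = (q²/g)^(1/3) where q = Q/b = 3.85/2.15 = 1.791 m²/s.
So y_c = (1.791²/9.81)^(1/3) = 0.689 m.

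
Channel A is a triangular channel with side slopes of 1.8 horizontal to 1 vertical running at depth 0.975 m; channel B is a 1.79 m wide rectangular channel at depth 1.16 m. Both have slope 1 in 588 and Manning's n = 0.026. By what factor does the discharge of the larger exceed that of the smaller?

Channel A: For a triangular section with side slope z = 1.8: A = zy² = 1.8×0.975² = 1.711 m²; P = 2y√(1+z²) = 2×0.975×2.059 = 4.015 m. Hydraulic radius R = A/P = 1.711/4.015 = 0.4262 m. Q_A = (1/0.026)·1.711·0.4262^(2/3)·√0.001701 = 1.537 m³/s.
Channel B: Flow area A = b·y = 1.79 × 1.16 = 2.076 m². Wetted perimeter P = b + 2y = 1.79 + 2×1.16 = 4.11 m. Hydraulic radius R = A/P = 2.076/4.11 = 0.5052 m. Q_B = (1/0.026)·2.076·0.5052^(2/3)·√0.001701 = 2.089 m³/s.
The larger discharge is 2.089 m³/s and the smaller is 1.537 m³/s; the ratio is 1.36.

1.36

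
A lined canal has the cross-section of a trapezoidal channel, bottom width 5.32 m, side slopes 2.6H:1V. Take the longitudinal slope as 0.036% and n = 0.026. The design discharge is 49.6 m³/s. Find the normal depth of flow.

y_n = 3.23 m

Manning's equation rearranged: A R^(2/3) = nQ / (1·√S) = 0.026 × 49.6 / (√0.00036) = 67.97.
Trying y = 2.8 m: A R^(2/3) = 49.99 — short.
Trying y = 4.04 m: A R^(2/3) = 111.3 — over.
Trying y = 3.23 m: A R^(2/3) = 67.98 — ≈ 67.97.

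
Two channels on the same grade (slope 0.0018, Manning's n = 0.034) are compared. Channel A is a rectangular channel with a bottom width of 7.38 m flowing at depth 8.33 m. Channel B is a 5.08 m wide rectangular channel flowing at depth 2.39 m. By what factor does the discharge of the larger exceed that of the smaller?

8.24

Channel A: Flow area A = b·y = 7.38 × 8.33 = 61.48 m². Wetted perimeter P = b + 2y = 7.38 + 2×8.33 = 24.04 m. Hydraulic radius R = A/P = 61.48/24.04 = 2.557 m. Q_A = (1/0.034)·61.48·2.557^(2/3)·√0.0018 = 143.5 m³/s.
Channel B: Flow area A = b·y = 5.08 × 2.39 = 12.14 m². Wetted perimeter P = b + 2y = 5.08 + 2×2.39 = 9.86 m. Hydraulic radius R = A/P = 12.14/9.86 = 1.231 m. Q_B = (1/0.034)·12.14·1.231^(2/3)·√0.0018 = 17.41 m³/s.
The larger discharge is 143.5 m³/s and the smaller is 17.41 m³/s; the ratio is 8.24.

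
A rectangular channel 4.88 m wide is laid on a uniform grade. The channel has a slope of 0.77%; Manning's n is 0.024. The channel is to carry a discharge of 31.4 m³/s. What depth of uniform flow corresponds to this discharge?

y_n = 1.74 m

Manning's equation rearranged: A R^(2/3) = nQ / (1·√S) = 0.024 × 31.4 / (√0.0077) = 8.588.
Trying y = 1.32 m: A R^(2/3) = 5.81 — too small.
Trying y = 1.74 m: A R^(2/3) = 8.58 — ≈ 8.588.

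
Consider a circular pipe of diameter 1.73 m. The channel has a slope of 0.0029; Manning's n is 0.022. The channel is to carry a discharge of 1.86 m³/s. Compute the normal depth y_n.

y_n = 0.931 m

Manning's equation rearranged: A R^(2/3) = nQ / (1·√S) = 0.022 × 1.86 / (√0.0029) = 0.7599.
Try y = 1.09 m: A R^(2/3) = 0.972 — high.
Try y = 0.931 m: A R^(2/3) = 0.7599 — ≈ 0.7599.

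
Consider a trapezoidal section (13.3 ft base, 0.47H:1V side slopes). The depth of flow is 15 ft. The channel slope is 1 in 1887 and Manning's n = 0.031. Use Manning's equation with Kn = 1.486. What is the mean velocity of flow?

V = 3.87 ft/s

With bottom width b = 13.3 ft and side slope z = 0.47: A = (b + zy)y = (13.3 + 0.47×15)×15 = 305.2 ft²; P = b + 2y√(1+z²) = 13.3 + 2×15×1.105 = 46.45 ft.
Hydraulic radius R = A/P = 305.2/46.45 = 6.572 ft.
From Manning's equation, V = (1.486/n) R^(2/3) S^(1/2) = (1.486/0.031) × 6.572^(2/3) × 0.0005299^(1/2) = 3.87 ft/s.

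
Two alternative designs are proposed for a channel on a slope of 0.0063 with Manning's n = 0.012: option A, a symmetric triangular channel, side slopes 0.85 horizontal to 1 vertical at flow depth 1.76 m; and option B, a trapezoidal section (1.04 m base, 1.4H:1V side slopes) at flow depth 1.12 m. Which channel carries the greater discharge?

channel B

Channel A: For a triangular section with side slope z = 0.85: A = zy² = 0.85×1.76² = 2.633 m²; P = 2y√(1+z²) = 2×1.76×1.312 = 4.62 m. Hydraulic radius R = A/P = 2.633/4.62 = 0.5699 m. Q_A = (1/0.012)·2.633·0.5699^(2/3)·√0.0063 = 11.97 m³/s.
Channel B: With bottom width b = 1.04 m and side slope z = 1.4: A = (b + zy)y = (1.04 + 1.4×1.12)×1.12 = 2.921 m²; P = b + 2y√(1+z²) = 1.04 + 2×1.12×1.72 = 4.894 m. Hydraulic radius R = A/P = 2.921/4.894 = 0.5969 m. Q_B = (1/0.012)·2.921·0.5969^(2/3)·√0.0063 = 13.7 m³/s.
Q_A = 11.97 m³/s vs Q_B = 13.7 m³/s, so channel B carries more.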